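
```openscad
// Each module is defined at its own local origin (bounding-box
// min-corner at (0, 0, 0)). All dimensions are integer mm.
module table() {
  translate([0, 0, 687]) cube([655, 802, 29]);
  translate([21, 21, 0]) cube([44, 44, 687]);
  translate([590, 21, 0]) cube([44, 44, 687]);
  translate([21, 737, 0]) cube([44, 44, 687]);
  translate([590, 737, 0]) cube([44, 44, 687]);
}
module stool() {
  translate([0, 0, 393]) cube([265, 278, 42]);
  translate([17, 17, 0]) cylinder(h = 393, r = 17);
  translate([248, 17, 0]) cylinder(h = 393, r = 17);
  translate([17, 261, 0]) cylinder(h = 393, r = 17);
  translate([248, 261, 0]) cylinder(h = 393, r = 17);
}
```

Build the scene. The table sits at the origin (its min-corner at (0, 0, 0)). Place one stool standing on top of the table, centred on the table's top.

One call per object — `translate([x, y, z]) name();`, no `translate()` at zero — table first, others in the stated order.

table();
translate([195, 262, 716]) stool();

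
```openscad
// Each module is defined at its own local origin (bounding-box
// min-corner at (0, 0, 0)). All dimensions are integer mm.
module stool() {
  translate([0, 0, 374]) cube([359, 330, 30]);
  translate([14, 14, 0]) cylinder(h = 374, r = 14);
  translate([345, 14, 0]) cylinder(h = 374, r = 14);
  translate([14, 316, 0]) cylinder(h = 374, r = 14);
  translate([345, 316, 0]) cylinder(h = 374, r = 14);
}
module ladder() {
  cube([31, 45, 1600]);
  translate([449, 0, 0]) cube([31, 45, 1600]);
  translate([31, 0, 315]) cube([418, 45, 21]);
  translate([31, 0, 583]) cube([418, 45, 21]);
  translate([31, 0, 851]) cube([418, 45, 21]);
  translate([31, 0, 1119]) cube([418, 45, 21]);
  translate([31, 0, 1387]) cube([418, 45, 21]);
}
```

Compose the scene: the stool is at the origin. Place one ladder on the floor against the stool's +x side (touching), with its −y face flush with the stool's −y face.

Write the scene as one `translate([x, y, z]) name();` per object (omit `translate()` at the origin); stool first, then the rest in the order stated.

stool();
translate([359, 0, 0]) ladder();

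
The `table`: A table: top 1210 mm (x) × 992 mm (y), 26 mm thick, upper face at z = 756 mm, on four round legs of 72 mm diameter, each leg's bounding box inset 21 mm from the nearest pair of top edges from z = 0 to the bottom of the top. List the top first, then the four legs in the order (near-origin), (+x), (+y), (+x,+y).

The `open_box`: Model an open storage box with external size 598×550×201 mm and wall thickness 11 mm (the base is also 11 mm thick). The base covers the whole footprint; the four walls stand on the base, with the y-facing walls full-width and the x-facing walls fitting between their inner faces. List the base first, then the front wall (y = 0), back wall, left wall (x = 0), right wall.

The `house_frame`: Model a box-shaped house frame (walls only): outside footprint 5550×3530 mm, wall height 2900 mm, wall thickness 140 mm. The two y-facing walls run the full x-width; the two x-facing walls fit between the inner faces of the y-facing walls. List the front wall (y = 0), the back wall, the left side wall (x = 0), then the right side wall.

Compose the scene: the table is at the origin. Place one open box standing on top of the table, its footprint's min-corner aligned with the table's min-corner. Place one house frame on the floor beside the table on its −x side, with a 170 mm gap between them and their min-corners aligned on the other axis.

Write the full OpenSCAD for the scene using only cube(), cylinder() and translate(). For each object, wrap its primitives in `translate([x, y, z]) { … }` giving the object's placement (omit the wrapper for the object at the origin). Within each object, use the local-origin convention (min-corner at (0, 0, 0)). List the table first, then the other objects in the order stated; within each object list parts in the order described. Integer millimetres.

translate([0, 0, 730]) cube([1210, 992, 26]);
translate([57, 57, 0]) cylinder(h = 730, r = 36);
translate([1153, 57, 0]) cylinder(h = 730, r = 36);
translate([57, 935, 0]) cylinder(h = 730, r = 36);
translate([1153, 935, 0]) cylinder(h = 730, r = 36);
translate([0, 0, 756]) {
  cube([598, 550, 11]);
  translate([0, 0, 11]) cube([598, 11, 190]);
  translate([0, 539, 11]) cube([598, 11, 190]);
  translate([0, 11, 11]) cube([11, 528, 190]);
  translate([587, 11, 11]) cube([11, 528, 190]);
}
translate([-5720, 0, 0]) {
  cube([5550, 140, 2900]);
  translate([0, 3390, 0]) cube([5550, 140, 2900]);
  translate([0, 140, 0]) cube([140, 3250, 2900]);
  translate([5410, 140, 0]) cube([140, 3250, 2900]);
}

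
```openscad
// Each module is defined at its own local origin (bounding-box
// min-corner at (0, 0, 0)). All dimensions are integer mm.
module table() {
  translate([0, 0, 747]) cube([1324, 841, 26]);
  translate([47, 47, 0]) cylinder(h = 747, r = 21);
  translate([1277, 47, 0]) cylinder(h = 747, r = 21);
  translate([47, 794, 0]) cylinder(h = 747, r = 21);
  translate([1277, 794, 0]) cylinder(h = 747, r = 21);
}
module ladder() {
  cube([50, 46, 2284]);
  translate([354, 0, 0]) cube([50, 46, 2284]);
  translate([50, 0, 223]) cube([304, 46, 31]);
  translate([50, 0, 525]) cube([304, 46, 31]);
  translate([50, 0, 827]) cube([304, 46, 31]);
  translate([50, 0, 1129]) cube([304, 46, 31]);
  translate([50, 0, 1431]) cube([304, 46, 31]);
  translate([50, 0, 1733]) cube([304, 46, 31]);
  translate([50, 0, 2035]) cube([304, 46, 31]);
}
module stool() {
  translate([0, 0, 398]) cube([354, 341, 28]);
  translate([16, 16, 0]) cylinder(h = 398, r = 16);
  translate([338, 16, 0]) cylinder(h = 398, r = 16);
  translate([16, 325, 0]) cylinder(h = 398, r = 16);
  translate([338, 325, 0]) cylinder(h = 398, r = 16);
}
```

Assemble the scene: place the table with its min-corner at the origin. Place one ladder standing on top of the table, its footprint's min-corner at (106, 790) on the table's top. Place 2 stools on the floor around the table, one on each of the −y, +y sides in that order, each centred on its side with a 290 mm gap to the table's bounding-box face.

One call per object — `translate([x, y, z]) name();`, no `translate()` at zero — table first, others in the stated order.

table();
translate([106, 790, 773]) ladder();
translate([485, -631, 0]) stool();
translate([485, 1131, 0]) stool();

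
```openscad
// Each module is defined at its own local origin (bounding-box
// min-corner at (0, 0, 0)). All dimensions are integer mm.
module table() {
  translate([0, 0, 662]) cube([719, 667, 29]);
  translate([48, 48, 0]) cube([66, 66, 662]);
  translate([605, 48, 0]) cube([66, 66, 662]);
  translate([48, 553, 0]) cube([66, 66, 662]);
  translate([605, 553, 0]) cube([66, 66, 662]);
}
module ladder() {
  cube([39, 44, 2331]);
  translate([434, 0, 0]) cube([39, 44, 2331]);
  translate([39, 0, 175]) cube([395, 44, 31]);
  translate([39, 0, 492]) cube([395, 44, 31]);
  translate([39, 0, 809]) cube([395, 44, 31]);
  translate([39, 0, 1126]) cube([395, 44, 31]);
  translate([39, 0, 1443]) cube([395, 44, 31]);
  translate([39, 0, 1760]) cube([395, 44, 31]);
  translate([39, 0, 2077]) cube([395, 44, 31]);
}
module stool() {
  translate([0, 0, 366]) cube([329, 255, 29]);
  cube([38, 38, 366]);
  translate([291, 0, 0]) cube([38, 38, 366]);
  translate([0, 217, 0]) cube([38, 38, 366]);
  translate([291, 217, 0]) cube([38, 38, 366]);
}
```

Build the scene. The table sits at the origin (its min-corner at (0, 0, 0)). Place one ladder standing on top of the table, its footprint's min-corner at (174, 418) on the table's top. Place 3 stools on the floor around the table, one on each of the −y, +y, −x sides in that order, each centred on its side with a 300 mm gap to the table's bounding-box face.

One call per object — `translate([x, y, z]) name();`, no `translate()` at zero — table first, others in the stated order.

table();
translate([174, 418, 691]) ladder();
translate([195, -555, 0]) stool();
translate([195, 967, 0]) stool();
translate([-629, 206, 0]) stool();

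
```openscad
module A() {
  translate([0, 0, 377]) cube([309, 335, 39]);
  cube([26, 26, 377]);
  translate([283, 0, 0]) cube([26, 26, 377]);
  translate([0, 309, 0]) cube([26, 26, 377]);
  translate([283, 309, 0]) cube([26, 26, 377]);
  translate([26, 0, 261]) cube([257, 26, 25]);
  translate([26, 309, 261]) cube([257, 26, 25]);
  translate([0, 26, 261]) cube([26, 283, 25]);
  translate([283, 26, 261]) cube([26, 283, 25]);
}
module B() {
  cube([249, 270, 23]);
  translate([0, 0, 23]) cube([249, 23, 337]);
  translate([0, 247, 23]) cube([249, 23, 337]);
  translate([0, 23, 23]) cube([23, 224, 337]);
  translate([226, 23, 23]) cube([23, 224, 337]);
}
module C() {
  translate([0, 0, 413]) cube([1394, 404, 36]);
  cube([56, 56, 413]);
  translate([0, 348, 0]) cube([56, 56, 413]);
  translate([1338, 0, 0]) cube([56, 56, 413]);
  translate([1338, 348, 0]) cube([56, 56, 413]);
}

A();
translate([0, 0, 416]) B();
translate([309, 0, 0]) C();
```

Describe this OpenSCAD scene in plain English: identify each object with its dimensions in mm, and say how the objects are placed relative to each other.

A is a four-legged stool. The seat is 309×335 mm, 39 mm thick, top at z = 416 mm. It stands on four square legs, each 26×26 mm in cross-section, from z = 0 to the seat underside, each flush with a corner of the seat. Four stretchers, 26 mm wide and 25 mm tall, connect adjacent legs with their undersides at z = 261 mm, each running between the inner faces of the legs it joins and aligned with the legs' outer faces on the other axis.

B is an open-topped rectangular box: outside dimensions 249×270×360 mm, with a uniform wall and base thickness of 23 mm. The base is a full 249×270 slab on the floor; four walls sit on top of the base. The front and back walls (the −y and +y sides) span the full width; the two side walls fit between them.

C is a bench: a 1394×404 mm seat slab, 36 mm thick, top at z = 449 mm, on four 56×56 mm square legs flush with the seat corners and standing on z = 0.

The open box is on top of the stool. The bench is against the stool's +x side, with their −y faces flush.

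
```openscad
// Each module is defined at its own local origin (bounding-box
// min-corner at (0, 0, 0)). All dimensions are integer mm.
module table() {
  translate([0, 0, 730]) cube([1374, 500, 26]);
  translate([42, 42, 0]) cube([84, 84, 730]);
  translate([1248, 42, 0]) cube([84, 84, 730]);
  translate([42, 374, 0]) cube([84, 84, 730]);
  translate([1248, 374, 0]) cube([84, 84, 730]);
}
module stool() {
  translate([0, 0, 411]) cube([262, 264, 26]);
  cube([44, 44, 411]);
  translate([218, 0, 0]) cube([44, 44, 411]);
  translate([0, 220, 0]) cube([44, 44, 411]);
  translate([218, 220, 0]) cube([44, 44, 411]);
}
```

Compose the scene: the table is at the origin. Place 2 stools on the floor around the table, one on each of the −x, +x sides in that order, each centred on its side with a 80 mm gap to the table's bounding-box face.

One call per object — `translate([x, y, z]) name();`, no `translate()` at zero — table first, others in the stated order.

table();
translate([-342, 118, 0]) stool();
translate([1454, 118, 0]) stool();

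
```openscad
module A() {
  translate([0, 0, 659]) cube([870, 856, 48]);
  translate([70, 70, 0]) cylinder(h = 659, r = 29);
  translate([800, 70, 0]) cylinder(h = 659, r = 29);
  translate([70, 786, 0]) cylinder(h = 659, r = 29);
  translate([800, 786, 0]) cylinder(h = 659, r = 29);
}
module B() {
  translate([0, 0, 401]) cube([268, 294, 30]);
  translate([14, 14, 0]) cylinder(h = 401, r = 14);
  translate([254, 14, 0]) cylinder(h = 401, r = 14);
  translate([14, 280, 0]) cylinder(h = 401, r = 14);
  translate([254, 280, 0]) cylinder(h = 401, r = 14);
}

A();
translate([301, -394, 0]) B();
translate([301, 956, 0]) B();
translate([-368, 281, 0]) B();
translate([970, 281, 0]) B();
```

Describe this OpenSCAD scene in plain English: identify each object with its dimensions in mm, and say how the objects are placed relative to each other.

A is a rectangular dining table. The top is 870×856×48 mm with its upper surface at z = 707 mm. It stands on four round legs of 58 mm diameter, each leg's bounding box inset 41 mm from the nearest pair of top edges, running from the floor to the underside of the top.

B is a four-legged stool. The seat is 268×294 mm, 30 mm thick, top at z = 431 mm. It stands on four round legs, each 28 mm in diameter, from z = 0 to the seat underside, each leg's axis is inset half a diameter from the nearest pair of seat edges (so the leg's bounding box is flush with the corner).

Four stools sit around the table at the −y, +y, −x, +x sides.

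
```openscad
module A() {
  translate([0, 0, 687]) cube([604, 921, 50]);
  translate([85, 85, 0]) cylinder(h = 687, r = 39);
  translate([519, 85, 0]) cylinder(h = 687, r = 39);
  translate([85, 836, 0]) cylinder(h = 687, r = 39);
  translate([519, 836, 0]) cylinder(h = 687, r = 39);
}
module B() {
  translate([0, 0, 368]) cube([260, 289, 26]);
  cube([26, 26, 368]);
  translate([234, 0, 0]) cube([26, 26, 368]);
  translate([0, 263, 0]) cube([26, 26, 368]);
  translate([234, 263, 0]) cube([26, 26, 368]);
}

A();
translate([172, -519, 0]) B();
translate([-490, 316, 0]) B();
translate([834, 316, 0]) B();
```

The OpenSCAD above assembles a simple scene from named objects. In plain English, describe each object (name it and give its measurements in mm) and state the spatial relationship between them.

A is a table: top 604 mm (x) × 921 mm (y), 50 mm thick, upper face at z = 737 mm, on four round legs of 78 mm diameter, each leg's bounding box inset 46 mm from the nearest pair of top edges, running from z = 0 to the bottom of the top.

B is a four-legged stool. The seat is 260×289 mm, 26 mm thick, top at z = 394 mm. It stands on four square legs, each 26×26 mm in cross-section, from z = 0 to the seat underside, each flush with a corner of the seat.

Three stools sit around the table at the −y, −x, +x sides.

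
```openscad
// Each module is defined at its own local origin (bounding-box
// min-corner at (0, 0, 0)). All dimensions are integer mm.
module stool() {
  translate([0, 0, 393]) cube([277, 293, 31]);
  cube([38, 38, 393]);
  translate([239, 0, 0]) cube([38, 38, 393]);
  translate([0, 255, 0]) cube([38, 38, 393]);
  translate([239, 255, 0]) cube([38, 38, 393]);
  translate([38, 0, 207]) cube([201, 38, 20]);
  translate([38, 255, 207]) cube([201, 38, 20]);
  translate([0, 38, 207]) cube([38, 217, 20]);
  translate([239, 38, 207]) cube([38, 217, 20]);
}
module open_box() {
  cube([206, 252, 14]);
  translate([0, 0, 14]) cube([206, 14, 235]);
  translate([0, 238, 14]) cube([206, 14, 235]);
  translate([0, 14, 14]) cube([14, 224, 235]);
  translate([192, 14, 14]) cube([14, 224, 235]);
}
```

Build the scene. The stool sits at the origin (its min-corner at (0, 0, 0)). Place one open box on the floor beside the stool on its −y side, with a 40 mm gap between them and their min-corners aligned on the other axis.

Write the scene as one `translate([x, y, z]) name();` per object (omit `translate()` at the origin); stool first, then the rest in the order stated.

stool();
translate([0, -292, 0]) open_box();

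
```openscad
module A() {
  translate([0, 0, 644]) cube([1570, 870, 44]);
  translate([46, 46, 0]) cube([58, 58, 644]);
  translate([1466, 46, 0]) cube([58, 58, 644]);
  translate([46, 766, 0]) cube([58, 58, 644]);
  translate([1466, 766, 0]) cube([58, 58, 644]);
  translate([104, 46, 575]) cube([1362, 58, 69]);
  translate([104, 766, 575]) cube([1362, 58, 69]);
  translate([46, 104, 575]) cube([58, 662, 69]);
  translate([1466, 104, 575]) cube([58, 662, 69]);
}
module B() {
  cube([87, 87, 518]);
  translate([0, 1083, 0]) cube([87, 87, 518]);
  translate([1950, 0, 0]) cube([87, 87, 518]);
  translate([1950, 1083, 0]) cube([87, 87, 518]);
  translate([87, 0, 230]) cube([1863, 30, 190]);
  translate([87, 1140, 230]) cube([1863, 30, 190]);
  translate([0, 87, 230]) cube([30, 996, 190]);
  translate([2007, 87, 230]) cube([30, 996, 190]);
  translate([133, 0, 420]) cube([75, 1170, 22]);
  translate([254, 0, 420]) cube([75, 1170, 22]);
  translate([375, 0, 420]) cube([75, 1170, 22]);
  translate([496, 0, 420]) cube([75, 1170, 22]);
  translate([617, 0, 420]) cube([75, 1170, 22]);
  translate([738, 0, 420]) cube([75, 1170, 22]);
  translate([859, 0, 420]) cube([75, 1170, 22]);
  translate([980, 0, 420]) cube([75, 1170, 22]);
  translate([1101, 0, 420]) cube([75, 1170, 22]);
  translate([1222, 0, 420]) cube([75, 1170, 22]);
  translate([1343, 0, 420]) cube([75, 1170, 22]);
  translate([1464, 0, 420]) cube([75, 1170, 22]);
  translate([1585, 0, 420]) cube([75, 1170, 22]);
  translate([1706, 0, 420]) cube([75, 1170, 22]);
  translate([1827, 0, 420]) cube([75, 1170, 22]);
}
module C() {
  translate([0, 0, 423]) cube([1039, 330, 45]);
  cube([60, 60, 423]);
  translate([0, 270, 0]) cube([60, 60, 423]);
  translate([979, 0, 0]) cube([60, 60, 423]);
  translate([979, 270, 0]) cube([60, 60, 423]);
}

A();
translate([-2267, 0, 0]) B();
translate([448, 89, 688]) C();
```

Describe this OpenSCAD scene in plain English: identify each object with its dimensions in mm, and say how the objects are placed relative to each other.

A is a table with a 1570×870 mm rectangular top, 44 mm thick, top surface at z = 688 mm, supported by four 58×58 mm square legs, each inset 46 mm from the nearest pair of top edges, running from the floor. Four apron rails, 58 mm thick and 69 mm tall, run between adjacent legs with their top edges flush with the underside of the top and their outer faces flush with the legs' outer faces.

B is a bed frame 2037 mm long (x) by 1170 mm wide (y). Four 87×87 mm corner posts, 518 mm tall, at the corners of the footprint. Four rails of 30 mm thickness and 190 mm height run between adjacent posts with their undersides at z = 230 mm, their outer faces flush with the outside of the frame (the two x-running rails run between the posts' inner faces; the two y-running rails run between the posts' inner faces). 15 slats, each 75 mm wide (x) and 22 mm thick, lie across the top of the two x-running rails, running the full 1170 mm width of the frame in y; the slats are evenly spaced along x between the inner faces of the end posts with equal gaps (rounded down to the nearest mm) at the −x end and between each pair — any rounding remainder accumulates at the +x end.

C is a bench: a 1039×330 mm seat slab, 45 mm thick, top at z = 468 mm, on four 60×60 mm square legs flush with the seat corners and standing on z = 0.

The bed frame is on the floor beside the table on its −x side. The bench is on top of the table.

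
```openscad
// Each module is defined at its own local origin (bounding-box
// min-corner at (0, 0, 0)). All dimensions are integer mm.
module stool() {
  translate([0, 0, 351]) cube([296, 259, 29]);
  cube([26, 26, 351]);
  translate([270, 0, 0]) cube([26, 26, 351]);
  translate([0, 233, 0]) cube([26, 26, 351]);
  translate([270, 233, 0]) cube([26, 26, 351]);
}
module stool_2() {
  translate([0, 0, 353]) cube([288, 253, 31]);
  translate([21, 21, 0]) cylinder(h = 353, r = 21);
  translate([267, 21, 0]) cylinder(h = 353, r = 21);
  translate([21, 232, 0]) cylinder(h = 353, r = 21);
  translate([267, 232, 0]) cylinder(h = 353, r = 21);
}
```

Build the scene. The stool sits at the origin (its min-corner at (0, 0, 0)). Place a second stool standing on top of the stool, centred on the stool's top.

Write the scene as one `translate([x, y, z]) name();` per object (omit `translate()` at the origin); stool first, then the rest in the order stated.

stool();
translate([4, 3, 380]) stool_2();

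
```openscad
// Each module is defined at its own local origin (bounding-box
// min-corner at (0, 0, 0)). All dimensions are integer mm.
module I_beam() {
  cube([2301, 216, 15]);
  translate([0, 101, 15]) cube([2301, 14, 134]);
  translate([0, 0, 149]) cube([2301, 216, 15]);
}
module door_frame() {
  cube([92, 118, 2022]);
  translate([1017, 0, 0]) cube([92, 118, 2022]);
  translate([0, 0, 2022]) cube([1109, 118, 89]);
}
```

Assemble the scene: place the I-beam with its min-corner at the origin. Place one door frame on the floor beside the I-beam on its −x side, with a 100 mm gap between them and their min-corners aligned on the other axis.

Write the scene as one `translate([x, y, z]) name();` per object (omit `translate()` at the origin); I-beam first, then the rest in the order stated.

I_beam();
translate([-1209, 0, 0]) door_frame();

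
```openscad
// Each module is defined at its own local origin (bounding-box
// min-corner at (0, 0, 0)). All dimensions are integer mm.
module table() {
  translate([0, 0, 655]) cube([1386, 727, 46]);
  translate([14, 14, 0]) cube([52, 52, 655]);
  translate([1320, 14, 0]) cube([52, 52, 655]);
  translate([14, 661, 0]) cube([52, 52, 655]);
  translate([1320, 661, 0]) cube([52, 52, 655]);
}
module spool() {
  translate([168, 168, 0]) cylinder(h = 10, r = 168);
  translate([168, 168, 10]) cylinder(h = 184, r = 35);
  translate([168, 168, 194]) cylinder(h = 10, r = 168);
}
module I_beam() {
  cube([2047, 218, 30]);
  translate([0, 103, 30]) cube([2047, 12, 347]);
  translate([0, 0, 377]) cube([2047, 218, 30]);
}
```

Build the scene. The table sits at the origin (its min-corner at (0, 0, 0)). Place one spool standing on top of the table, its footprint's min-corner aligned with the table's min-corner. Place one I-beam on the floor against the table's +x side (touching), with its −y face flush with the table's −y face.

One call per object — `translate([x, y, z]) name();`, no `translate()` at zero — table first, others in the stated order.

table();
translate([0, 0, 701]) spool();
translate([1386, 0, 0]) I_beam();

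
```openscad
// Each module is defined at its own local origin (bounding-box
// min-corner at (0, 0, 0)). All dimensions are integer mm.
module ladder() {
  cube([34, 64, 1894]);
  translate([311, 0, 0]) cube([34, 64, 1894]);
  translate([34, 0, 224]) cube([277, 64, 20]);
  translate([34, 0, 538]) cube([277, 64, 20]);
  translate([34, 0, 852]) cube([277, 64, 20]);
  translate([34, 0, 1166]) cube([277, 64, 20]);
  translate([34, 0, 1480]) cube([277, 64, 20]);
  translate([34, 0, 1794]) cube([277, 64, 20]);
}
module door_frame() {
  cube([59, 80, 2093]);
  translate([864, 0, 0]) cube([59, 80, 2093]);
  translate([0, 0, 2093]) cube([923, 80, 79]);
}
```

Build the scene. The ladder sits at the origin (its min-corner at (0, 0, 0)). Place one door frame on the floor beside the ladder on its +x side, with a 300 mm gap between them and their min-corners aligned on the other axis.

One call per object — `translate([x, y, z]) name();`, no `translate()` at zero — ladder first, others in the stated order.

ladder();
translate([645, 0, 0]) door_frame();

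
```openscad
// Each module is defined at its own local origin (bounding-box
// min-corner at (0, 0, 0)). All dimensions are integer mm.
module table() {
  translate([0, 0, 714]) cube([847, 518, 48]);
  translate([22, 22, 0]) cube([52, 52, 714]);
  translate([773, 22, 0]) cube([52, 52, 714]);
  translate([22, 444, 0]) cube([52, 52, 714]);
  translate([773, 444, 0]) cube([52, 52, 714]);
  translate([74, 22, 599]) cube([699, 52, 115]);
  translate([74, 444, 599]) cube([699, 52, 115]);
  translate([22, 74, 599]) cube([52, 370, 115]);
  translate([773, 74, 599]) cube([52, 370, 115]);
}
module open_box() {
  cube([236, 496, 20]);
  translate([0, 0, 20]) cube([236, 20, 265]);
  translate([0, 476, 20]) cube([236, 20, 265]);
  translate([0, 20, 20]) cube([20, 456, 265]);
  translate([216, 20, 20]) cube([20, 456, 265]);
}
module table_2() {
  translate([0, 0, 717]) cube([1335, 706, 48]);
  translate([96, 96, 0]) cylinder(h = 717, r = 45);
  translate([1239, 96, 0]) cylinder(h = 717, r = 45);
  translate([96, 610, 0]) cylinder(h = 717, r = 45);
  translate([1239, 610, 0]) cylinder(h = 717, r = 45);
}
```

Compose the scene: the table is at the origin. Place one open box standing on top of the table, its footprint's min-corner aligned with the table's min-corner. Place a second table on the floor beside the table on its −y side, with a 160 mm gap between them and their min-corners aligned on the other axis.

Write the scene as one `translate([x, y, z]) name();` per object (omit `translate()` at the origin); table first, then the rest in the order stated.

table();
translate([0, 0, 762]) open_box();
translate([0, -866, 0]) table_2();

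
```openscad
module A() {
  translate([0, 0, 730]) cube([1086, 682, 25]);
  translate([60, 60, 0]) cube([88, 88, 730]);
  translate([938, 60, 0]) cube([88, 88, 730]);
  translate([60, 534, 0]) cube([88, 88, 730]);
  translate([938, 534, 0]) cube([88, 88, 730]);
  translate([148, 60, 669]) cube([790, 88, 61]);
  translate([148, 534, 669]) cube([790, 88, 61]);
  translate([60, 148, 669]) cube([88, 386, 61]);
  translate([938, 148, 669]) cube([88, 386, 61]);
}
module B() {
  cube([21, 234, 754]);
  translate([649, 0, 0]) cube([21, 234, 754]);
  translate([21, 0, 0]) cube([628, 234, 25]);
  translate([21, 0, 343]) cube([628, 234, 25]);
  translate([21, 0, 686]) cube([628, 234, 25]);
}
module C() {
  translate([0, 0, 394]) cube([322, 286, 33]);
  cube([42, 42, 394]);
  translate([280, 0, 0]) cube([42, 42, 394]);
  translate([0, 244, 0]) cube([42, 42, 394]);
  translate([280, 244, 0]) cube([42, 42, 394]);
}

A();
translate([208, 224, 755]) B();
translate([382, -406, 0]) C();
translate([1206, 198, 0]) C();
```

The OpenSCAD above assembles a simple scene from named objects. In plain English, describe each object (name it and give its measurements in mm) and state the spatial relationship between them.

A is a rectangular dining table. The top is 1086×682×25 mm with its upper surface at z = 755 mm. It stands on four 88×88 mm square legs, each inset 60 mm from the nearest pair of top edges, running from the floor to the underside of the top. Four apron rails, 88 mm thick and 61 mm tall, run between adjacent legs with their top edges flush with the underside of the top and their outer faces flush with the legs' outer faces.

B is an open bookshelf. Two side panels, each 21 mm thick, 234 mm deep and 754 mm tall, stand 670 mm apart (outside-to-outside). Between them sit 3 shelves, each 25 mm thick and 234 mm deep, spanning the full gap between the sides. The bottom shelf rests on the floor (its underside at z = 0) and the clear gap between one shelf's top and the next shelf's underside is 318 mm.

C is a four-legged stool. The seat is a 322×286×33 mm slab whose top surface is at z = 427 mm; four square legs, each 42×42 mm in cross-section, run from the floor (z = 0) to the underside of the seat, each flush with a corner of the seat.

The bookshelf is on top of the table, centred. Two stools sit around the table at the −y, +x sides.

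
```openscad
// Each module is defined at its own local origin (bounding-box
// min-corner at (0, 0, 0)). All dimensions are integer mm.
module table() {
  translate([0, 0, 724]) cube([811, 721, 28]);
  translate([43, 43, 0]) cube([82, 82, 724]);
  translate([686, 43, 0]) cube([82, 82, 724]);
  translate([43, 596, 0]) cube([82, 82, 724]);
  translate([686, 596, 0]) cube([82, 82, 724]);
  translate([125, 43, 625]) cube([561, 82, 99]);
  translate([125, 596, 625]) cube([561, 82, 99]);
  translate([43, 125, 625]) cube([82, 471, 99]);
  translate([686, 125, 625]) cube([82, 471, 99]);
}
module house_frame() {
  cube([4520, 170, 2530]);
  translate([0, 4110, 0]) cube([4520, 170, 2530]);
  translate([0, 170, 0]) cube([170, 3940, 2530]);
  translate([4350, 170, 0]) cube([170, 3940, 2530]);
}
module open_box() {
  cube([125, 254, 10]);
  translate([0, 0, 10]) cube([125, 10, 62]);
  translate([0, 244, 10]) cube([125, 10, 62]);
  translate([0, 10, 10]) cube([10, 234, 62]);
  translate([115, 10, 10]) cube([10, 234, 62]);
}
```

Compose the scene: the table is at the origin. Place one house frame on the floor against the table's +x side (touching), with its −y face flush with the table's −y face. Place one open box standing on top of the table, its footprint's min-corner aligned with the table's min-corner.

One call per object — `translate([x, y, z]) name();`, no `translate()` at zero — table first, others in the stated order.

table();
translate([811, 0, 0]) house_frame();
translate([0, 0, 752]) open_box();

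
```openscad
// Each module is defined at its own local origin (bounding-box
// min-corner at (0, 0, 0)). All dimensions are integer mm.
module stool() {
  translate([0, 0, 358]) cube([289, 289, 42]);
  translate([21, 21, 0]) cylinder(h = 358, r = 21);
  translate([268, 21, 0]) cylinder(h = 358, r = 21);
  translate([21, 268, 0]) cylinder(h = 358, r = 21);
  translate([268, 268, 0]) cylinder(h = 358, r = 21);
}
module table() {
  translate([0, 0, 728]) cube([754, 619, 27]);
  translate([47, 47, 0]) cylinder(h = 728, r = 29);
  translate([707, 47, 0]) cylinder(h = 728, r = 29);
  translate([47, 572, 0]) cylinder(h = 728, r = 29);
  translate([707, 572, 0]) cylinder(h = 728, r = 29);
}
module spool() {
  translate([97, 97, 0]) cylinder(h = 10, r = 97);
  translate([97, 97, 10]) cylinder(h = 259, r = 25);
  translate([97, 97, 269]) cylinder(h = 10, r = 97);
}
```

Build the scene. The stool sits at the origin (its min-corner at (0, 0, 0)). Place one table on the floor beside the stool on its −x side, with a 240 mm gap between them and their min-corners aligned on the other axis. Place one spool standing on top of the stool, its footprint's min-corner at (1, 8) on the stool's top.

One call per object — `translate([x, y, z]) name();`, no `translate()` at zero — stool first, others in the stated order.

stool();
translate([-994, 0, 0]) table();
translate([1, 8, 400]) spool();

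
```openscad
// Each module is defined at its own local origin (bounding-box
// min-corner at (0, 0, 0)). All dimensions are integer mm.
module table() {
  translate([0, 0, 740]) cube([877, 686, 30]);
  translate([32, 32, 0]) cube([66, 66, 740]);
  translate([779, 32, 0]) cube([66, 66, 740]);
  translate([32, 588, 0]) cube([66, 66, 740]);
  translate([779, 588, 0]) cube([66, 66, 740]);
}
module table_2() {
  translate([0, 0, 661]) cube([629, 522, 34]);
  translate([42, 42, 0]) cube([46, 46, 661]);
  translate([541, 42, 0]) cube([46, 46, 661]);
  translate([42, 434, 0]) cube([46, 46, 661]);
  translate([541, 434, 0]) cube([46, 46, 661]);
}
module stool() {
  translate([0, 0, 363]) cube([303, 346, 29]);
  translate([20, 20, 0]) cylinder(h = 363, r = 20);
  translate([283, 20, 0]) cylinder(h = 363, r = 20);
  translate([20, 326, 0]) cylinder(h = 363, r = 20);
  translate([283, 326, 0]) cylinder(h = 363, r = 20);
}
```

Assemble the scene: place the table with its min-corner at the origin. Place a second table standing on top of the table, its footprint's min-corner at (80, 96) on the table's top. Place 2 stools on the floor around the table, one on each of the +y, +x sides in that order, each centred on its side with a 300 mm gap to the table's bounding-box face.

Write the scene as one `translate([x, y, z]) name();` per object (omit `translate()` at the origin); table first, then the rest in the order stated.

table();
translate([80, 96, 770]) table_2();
translate([287, 986, 0]) stool();
translate([1177, 170, 0]) stool();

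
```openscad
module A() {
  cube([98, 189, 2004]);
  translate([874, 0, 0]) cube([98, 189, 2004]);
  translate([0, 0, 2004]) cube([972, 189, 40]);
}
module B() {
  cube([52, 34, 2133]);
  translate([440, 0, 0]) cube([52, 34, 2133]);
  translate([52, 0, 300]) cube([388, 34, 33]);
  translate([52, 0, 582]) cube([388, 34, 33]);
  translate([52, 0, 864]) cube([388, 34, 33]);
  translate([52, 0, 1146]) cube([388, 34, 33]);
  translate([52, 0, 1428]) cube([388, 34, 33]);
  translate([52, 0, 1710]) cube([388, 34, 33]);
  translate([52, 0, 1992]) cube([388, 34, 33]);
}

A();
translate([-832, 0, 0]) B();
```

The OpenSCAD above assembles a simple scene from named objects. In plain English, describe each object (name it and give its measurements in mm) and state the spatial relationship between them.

A is a door frame. The clear opening is 776 mm wide and 2004 mm high. Two 98 mm wide jambs, 189 mm deep, stand either side of the opening from the floor to the top of the opening. A 40 mm thick head sits across the top of both jambs, spanning the full outside width of the frame.

B is a wooden ladder with two side rails of 52×34 mm section and 2133 mm height, set 492 mm apart overall. Between them run 7 rectangular rungs (34 mm deep, 33 mm thick), front faces flush with the rails' −y face. The bottom of the first rung is 300 mm above the floor and each subsequent rung is 282 mm higher than the one below.

The ladder is on the floor beside the door frame on its −x side.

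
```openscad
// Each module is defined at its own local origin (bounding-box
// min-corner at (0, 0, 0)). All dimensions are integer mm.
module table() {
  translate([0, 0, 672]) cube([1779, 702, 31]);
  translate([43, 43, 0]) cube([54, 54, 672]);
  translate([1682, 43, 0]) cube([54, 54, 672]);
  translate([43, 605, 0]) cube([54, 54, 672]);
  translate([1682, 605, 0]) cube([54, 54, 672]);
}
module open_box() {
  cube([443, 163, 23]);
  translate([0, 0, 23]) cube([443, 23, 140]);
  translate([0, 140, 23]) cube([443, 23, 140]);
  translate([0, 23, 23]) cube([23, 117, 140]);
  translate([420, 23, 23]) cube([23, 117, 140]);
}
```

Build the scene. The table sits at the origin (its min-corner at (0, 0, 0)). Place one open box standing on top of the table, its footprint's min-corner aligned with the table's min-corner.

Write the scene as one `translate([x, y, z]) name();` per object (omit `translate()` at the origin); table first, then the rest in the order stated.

table();
translate([0, 0, 703]) open_box();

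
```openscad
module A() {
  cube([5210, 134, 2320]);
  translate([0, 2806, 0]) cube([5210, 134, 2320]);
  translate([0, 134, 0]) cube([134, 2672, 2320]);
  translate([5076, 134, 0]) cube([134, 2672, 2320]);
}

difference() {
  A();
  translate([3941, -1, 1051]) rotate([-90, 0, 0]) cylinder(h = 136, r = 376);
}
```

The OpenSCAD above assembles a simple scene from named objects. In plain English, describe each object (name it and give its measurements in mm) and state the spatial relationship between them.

A is the wall frame of a small rectangular building: four walls, each 2320 mm tall and 134 mm thick, enclosing a footprint 5210 mm (x) by 2940 mm (y) outside-to-outside, with no floor or roof. The front and back walls (the −y and +y sides) span the full width; the two side walls fit between them.

The house frame has a circular hole of radius 376 mm through its front wall, centred at (x = 3941, z = 1051).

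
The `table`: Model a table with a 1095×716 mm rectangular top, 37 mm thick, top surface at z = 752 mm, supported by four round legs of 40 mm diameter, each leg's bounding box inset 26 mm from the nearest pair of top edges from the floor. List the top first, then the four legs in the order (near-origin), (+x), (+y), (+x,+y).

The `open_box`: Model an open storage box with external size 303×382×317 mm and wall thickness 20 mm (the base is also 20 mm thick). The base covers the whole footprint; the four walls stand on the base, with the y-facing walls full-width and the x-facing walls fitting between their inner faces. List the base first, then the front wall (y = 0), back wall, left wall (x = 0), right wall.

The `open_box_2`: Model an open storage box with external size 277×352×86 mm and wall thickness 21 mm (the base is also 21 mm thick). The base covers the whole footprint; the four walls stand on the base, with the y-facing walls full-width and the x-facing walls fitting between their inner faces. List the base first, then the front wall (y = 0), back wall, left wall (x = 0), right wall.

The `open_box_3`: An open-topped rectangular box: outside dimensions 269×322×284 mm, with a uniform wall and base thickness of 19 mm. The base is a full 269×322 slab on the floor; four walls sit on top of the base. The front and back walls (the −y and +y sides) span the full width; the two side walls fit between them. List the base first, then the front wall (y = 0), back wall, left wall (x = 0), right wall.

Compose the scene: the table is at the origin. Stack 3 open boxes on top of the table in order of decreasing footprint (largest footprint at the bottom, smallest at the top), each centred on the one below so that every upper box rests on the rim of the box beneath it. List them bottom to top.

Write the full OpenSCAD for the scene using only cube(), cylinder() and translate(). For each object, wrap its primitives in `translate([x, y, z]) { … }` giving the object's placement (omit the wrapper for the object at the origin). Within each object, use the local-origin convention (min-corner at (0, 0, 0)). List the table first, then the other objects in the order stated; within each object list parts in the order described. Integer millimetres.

translate([0, 0, 715]) cube([1095, 716, 37]);
translate([46, 46, 0]) cylinder(h = 715, r = 20);
translate([1049, 46, 0]) cylinder(h = 715, r = 20);
translate([46, 670, 0]) cylinder(h = 715, r = 20);
translate([1049, 670, 0]) cylinder(h = 715, r = 20);
translate([396, 167, 752]) {
  cube([303, 382, 20]);
  translate([0, 0, 20]) cube([303, 20, 297]);
  translate([0, 362, 20]) cube([303, 20, 297]);
  translate([0, 20, 20]) cube([20, 342, 297]);
  translate([283, 20, 20]) cube([20, 342, 297]);
}
translate([409, 182, 1069]) {
  cube([277, 352, 21]);
  translate([0, 0, 21]) cube([277, 21, 65]);
  translate([0, 331, 21]) cube([277, 21, 65]);
  translate([0, 21, 21]) cube([21, 310, 65]);
  translate([256, 21, 21]) cube([21, 310, 65]);
}
translate([413, 197, 1155]) {
  cube([269, 322, 19]);
  translate([0, 0, 19]) cube([269, 19, 265]);
  translate([0, 303, 19]) cube([269, 19, 265]);
  translate([0, 19, 19]) cube([19, 284, 265]);
  translate([250, 19, 19]) cube([19, 284, 265]);
}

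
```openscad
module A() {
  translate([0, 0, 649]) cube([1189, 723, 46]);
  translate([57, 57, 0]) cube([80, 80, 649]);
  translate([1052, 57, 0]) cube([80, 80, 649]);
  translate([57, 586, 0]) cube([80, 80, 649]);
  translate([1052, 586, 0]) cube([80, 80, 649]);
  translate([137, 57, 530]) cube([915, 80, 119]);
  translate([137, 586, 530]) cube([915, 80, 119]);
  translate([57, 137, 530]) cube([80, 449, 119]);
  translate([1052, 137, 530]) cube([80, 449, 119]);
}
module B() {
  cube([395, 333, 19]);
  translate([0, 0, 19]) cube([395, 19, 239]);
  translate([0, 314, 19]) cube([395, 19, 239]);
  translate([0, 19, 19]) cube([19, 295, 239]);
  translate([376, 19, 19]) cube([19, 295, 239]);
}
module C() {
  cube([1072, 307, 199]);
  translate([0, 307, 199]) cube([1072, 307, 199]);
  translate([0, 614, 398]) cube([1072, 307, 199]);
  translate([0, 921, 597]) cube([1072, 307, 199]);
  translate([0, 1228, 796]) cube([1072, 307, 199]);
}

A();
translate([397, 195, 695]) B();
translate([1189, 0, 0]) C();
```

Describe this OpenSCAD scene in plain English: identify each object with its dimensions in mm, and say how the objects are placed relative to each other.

A is a table with a 1189×723 mm rectangular top, 46 mm thick, top surface at z = 695 mm, supported by four 80×80 mm square legs, each inset 57 mm from the nearest pair of top edges, running from the floor. Four apron rails, 80 mm thick and 119 mm tall, run between adjacent legs with their top edges flush with the underside of the top and their outer faces flush with the legs' outer faces.

B is an open storage box with external size 395×333×258 mm and wall thickness 19 mm (the base is also 19 mm thick). The base covers the whole footprint; the four walls stand on the base, with the y-facing walls full-width and the x-facing walls fitting between their inner faces.

C is a run of 5 identical solid stair steps. Each tread is 1072×307 mm and each step block is 199 mm high. Step 1 rests on the floor; step k is offset from step 1 by (k−1)×307 mm in y and (k−1)×199 mm in z.

The open box is on top of the table, centred. The staircase is against the table's +x side, with their −y faces flush.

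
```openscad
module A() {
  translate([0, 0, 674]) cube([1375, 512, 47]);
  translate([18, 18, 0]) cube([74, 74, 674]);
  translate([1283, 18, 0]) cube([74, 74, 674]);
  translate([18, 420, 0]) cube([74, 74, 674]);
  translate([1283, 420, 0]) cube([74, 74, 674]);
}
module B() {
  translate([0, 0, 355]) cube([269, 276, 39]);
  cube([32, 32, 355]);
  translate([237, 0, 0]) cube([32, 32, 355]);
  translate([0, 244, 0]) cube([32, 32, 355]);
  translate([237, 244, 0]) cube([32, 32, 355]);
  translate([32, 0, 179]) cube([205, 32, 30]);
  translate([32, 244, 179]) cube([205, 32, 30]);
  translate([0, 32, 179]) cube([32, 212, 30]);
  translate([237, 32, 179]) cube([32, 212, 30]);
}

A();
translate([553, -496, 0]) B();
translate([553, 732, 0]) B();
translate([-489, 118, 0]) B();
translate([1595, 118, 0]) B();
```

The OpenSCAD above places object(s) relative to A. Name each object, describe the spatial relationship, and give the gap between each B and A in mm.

Each stool's nearest face is 220 mm from the table's bounding box.

A is a table. B is a stool. Four stools sit around the table at the −y, +y, −x, +x sides. The gap between each stool and the table is 220 mm.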